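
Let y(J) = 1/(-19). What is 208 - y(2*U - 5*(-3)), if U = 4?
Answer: 3953/19 ≈ 208.05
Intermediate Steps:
y(J) = -1/19
208 - y(2*U - 5*(-3)) = 208 - 1*(-1/19) = 208 + 1/19 = 3953/19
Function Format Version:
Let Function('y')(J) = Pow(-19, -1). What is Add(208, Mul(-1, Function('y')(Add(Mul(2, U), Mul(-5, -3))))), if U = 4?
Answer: Rational(3953, 19) ≈ 208.05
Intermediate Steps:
Function('y')(J) = Rational(-1, 19)
Add(208, Mul(-1, Function('y')(Add(Mul(2, U), Mul(-5, -3))))) = Add(208, Mul(-1, Rational(-1, 19))) = Add(208, Rational(1, 19)) = Rational(3953, 19)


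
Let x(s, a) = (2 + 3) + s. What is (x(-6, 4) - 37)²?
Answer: 1444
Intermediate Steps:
x(s, a) = 5 + s
(x(-6, 4) - 37)² = ((5 - 6) - 37)² = (-1 - 37)² = (-38)² = 1444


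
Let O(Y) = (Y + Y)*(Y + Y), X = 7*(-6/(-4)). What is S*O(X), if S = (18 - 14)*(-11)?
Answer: -19404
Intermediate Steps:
S = -44 (S = 4*(-11) = -44)
X = 21/2 (X = 7*(-6*(-1/4)) = 7*(3/2) = 21/2 ≈ 10.500)
O(Y) = 4*Y**2 (O(Y) = (2*Y)*(2*Y) = 4*Y**2)
S*O(X) = -176*(21/2)**2 = -176*441/4 = -44*441 = -19404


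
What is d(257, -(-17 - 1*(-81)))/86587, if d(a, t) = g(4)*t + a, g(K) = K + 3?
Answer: -191/86587 ≈ -0.0022059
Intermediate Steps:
g(K) = 3 + K
d(a, t) = a + 7*t (d(a, t) = (3 + 4)*t + a = 7*t + a = a + 7*t)
d(257, -(-17 - 1*(-81)))/86587 = (257 + 7*(-(-17 - 1*(-81))))/86587 = (257 + 7*(-(-17 + 81)))*(1/86587) = (257 + 7*(-1*64))*(1/86587) = (257 + 7*(-64))*(1/86587) = (257 - 448)*(1/86587) = -191*1/86587 = -191/86587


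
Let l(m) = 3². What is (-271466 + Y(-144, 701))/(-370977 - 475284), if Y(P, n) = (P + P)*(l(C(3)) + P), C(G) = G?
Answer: 232586/846261 ≈ 0.27484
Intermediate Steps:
l(m) = 9
Y(P, n) = 2*P*(9 + P) (Y(P, n) = (P + P)*(9 + P) = (2*P)*(9 + P) = 2*P*(9 + P))
(-271466 + Y(-144, 701))/(-370977 - 475284) = (-271466 + 2*(-144)*(9 - 144))/(-370977 - 475284) = (-271466 + 2*(-144)*(-135))/(-846261) = (-271466 + 38880)*(-1/846261) = -232586*(-1/846261) = 232586/846261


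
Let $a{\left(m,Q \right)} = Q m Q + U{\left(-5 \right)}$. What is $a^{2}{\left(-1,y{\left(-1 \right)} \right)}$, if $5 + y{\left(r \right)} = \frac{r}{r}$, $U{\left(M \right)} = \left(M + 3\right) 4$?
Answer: $576$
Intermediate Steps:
$U{\left(M \right)} = 12 + 4 M$ ($U{\left(M \right)} = \left(3 + M\right) 4 = 12 + 4 M$)
$y{\left(r \right)} = -4$ ($y{\left(r \right)} = -5 + \frac{r}{r} = -5 + 1 = -4$)
$a{\left(m,Q \right)} = -8 + m Q^{2}$ ($a{\left(m,Q \right)} = Q m Q + \left(12 + 4 \left(-5\right)\right) = m Q^{2} + \left(12 - 20\right) = m Q^{2} - 8 = -8 + m Q^{2}$)
$a^{2}{\left(-1,y{\left(-1 \right)} \right)} = \left(-8 - \left(-4\right)^{2}\right)^{2} = \left(-8 - 16\right)^{2} = \left(-24\right)^{2} = 576$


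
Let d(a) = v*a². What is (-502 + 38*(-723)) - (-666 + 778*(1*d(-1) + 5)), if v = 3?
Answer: -33534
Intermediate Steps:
d(a) = 3*a²
(-502 + 38*(-723)) - (-666 + 778*(1*d(-1) + 5)) = (-502 + 38*(-723)) - (-666 + 778*(1*(3*(-1)²) + 5)) = (-502 - 27474) - (-666 + 778*(1*(3*1) + 5)) = -27976 - (-666 + 778*(1*3 + 5)) = -27976 - (-666 + 778*(3 + 5)) = -27976 - (-666 + 778*8) = -27976 - (-666 + 6224) = -27976 - 1*5558 = -27976 - 5558 = -33534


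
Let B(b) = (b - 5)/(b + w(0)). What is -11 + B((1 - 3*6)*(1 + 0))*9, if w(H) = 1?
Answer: 11/8 ≈ 1.3750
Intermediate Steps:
B(b) = (-5 + b)/(1 + b) (B(b) = (b - 5)/(b + 1) = (-5 + b)/(1 + b))
-11 + B((1 - 3*6)*(1 + 0))*9 = -11 + ((-5 + (1 - 3*6)*(1 + 0))/(1 + (1 - 3*6)*(1 + 0)))*9 = -11 + ((-5 + (1 - 18)*1)/(1 + (1 - 18)*1))*9 = -11 + ((-5 - 17*1)/(1 - 17*1))*9 = -11 + ((-5 - 17)/(1 - 17))*9 = -11 + (-22/(-16))*9 = -11 - 1/16*(-22)*9 = -11 + (11/8)*9 = -11 + 99/8 = 11/8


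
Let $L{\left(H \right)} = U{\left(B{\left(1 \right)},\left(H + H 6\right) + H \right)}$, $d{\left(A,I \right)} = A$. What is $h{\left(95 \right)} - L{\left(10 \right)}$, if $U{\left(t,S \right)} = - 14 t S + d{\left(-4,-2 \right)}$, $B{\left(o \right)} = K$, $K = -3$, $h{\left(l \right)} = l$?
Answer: $-3261$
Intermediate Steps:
$B{\left(o \right)} = -3$
$U{\left(t,S \right)} = -4 - 14 S t$ ($U{\left(t,S \right)} = - 14 t S - 4 = - 14 S t - 4 = -4 - 14 S t$)
$L{\left(H \right)} = -4 + 336 H$ ($L{\left(H \right)} = -4 - 14 \left(\left(H + H 6\right) + H\right) \left(-3\right) = -4 - 14 \left(\left(H + 6 H\right) + H\right) \left(-3\right) = -4 - 14 \left(7 H + H\right) \left(-3\right) = -4 - 14 \cdot 8 H \left(-3\right) = -4 + 336 H$)
$h{\left(95 \right)} - L{\left(10 \right)} = 95 - \left(-4 + 336 \cdot 10\right) = 95 - \left(-4 + 3360\right) = 95 - 3356 = -3261$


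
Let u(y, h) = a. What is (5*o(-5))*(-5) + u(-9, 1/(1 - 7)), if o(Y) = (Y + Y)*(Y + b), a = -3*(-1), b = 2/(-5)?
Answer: -1347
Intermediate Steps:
b = -⅖ (b = 2*(-⅕) = -⅖ ≈ -0.40000)
a = 3
o(Y) = 2*Y*(-⅖ + Y) (o(Y) = (Y + Y)*(Y - ⅖) = (2*Y)*(-⅖ + Y) = 2*Y*(-⅖ + Y))
u(y, h) = 3
(5*o(-5))*(-5) + u(-9, 1/(1 - 7)) = (5*((⅖)*(-5)*(-2 + 5*(-5))))*(-5) + 3 = (5*((⅖)*(-5)*(-2 - 25)))*(-5) + 3 = (5*((⅖)*(-5)*(-27)))*(-5) + 3 = (5*54)*(-5) + 3 = 270*(-5) + 3 = -1350 + 3 = -1347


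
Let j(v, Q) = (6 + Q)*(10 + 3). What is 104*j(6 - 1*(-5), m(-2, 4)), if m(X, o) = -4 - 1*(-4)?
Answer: 8112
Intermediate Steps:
m(X, o) = 0 (m(X, o) = -4 + 4 = 0)
j(v, Q) = 78 + 13*Q (j(v, Q) = (6 + Q)*13 = 78 + 13*Q)
104*j(6 - 1*(-5), m(-2, 4)) = 104*(78 + 13*0) = 104*(78 + 0) = 104*78 = 8112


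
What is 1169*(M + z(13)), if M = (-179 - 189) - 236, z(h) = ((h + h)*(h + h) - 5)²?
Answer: 525625653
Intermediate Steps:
z(h) = (-5 + 4*h²)² (z(h) = ((2*h)*(2*h) - 5)² = (4*h² - 5)² = (-5 + 4*h²)²)
M = -604 (M = -368 - 236 = -604)
1169*(M + z(13)) = 1169*(-604 + (-5 + 4*13²)²) = 1169*(-604 + (-5 + 4*169)²) = 1169*(-604 + (-5 + 676)²) = 1169*(-604 + 671²) = 1169*(-604 + 450241) = 1169*449637 = 525625653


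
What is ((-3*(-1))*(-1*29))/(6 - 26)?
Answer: 87/20 ≈ 4.3500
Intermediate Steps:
((-3*(-1))*(-1*29))/(6 - 26) = (3*(-29))/(-20) = -87*(-1/20) = 87/20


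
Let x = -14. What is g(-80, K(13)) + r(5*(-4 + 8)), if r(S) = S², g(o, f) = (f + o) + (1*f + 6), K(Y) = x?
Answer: 298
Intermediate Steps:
K(Y) = -14
g(o, f) = 6 + o + 2*f (g(o, f) = (f + o) + (f + 6) = (f + o) + (6 + f) = 6 + o + 2*f)
g(-80, K(13)) + r(5*(-4 + 8)) = (6 - 80 + 2*(-14)) + (5*(-4 + 8))² = (6 - 80 - 28) + (5*4)² = -102 + 20² = -102 + 400 = 298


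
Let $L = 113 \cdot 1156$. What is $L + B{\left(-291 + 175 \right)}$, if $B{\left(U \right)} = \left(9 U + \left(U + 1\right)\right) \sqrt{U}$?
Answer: $130628 - 2318 i \sqrt{29} \approx 1.3063 \cdot 10^{5} - 12483.0 i$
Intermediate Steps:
$L = 130628$
$B{\left(U \right)} = \sqrt{U} \left(1 + 10 U\right)$ ($B{\left(U \right)} = \left(9 U + \left(1 + U\right)\right) \sqrt{U} = \left(1 + 10 U\right) \sqrt{U} = \sqrt{U} \left(1 + 10 U\right)$)
$L + B{\left(-291 + 175 \right)} = 130628 + \sqrt{-291 + 175} \left(1 + 10 \left(-291 + 175\right)\right) = 130628 + \sqrt{-116} \left(1 + 10 \left(-116\right)\right) = 130628 + 2 i \sqrt{29} \left(1 - 1160\right) = 130628 + 2 i \sqrt{29} \left(-1159\right) = 130628 - 2318 i \sqrt{29}$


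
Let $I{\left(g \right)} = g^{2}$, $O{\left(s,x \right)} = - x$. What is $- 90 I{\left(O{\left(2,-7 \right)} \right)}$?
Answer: $-4410$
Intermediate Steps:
$- 90 I{\left(O{\left(2,-7 \right)} \right)} = - 90 \left(\left(-1\right) \left(-7\right)\right)^{2} = - 90 \cdot 7^{2} = \left(-90\right) 49 = -4410$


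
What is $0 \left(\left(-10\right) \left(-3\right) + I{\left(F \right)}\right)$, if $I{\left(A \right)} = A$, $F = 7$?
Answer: $0$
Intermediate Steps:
$0 \left(\left(-10\right) \left(-3\right) + I{\left(F \right)}\right) = 0 \left(\left(-10\right) \left(-3\right) + 7\right) = 0 \left(30 + 7\right) = 0 \cdot 37 = 0$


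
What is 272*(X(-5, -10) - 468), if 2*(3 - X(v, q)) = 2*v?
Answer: -125120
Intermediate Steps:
X(v, q) = 3 - v
272*(X(-5, -10) - 468) = 272*((3 - 1*(-5)) - 468) = 272*((3 + 5) - 468) = 272*(8 - 468) = 272*(-460) = -125120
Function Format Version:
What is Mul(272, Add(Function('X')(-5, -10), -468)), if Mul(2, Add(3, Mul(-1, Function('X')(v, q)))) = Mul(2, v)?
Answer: -125120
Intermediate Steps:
Function('X')(v, q) = Add(3, Mul(-1, v)) (Function('X')(v, q) = Add(3, Mul(Rational(-1, 2), Mul(2, v))) = Add(3, Mul(-1, v)))
Mul(272, Add(Function('X')(-5, -10), -468)) = Mul(272, Add(Add(3, Mul(-1, -5)), -468)) = Mul(272, Add(Add(3, 5), -468)) = Mul(272, Add(8, -468)) = Mul(272, -460) = -125120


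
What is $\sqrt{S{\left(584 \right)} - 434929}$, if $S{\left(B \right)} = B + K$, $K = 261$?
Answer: $2 i \sqrt{108521} \approx 658.85 i$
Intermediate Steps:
$S{\left(B \right)} = 261 + B$ ($S{\left(B \right)} = B + 261 = 261 + B$)
$\sqrt{S{\left(584 \right)} - 434929} = \sqrt{\left(261 + 584\right) - 434929} = \sqrt{845 - 434929} = \sqrt{-434084} = 2 i \sqrt{108521}$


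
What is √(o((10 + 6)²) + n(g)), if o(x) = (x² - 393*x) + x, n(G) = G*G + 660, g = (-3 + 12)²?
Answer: I*√27595 ≈ 166.12*I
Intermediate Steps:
g = 81 (g = 9² = 81)
n(G) = 660 + G² (n(G) = G² + 660 = 660 + G²)
o(x) = x² - 392*x
√(o((10 + 6)²) + n(g)) = √((10 + 6)²*(-392 + (10 + 6)²) + (660 + 81²)) = √(16²*(-392 + 16²) + (660 + 6561)) = √(256*(-392 + 256) + 7221) = √(256*(-136) + 7221) = √(-34816 + 7221) = √(-27595) = I*√27595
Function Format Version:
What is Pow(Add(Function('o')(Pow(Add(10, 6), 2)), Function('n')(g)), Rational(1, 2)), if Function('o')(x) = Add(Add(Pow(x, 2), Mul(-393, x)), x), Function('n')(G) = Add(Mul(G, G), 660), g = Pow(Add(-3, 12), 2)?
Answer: Mul(I, Pow(27595, Rational(1, 2))) ≈ Mul(166.12, I)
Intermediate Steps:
g = 81 (g = Pow(9, 2) = 81)
Function('n')(G) = Add(660, Pow(G, 2)) (Function('n')(G) = Add(Pow(G, 2), 660) = Add(660, Pow(G, 2)))
Function('o')(x) = Add(Pow(x, 2), Mul(-392, x))
Pow(Add(Function('o')(Pow(Add(10, 6), 2)), Function('n')(g)), Rational(1, 2)) = Pow(Add(Mul(Pow(Add(10, 6), 2), Add(-392, Pow(Add(10, 6), 2))), Add(660, Pow(81, 2))), Rational(1, 2)) = Pow(Add(Mul(Pow(16, 2), Add(-392, Pow(16, 2))), Add(660, 6561)), Rational(1, 2)) = Pow(Add(Mul(256, Add(-392, 256)), 7221), Rational(1, 2)) = Pow(Add(Mul(256, -136), 7221), Rational(1, 2)) = Pow(Add(-34816, 7221), Rational(1, 2)) = Pow(-27595, Rational(1, 2)) = Mul(I, Pow(27595, Rational(1, 2)))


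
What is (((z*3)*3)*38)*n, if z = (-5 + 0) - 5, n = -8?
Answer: 27360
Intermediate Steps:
z = -10 (z = -5 - 5 = -10)
(((z*3)*3)*38)*n = ((-10*3*3)*38)*(-8) = (-30*3*38)*(-8) = -90*38*(-8) = -3420*(-8) = 27360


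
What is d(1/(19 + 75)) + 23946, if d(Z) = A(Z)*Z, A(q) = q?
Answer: 211586857/8836 ≈ 23946.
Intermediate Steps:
d(Z) = Z² (d(Z) = Z*Z = Z²)
d(1/(19 + 75)) + 23946 = (1/(19 + 75))² + 23946 = (1/94)² + 23946 = 1/8836 + 23946 = 211586857/8836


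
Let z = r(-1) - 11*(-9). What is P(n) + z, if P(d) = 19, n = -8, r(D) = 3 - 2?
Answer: 119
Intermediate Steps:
r(D) = 1
z = 100 (z = 1 - 11*(-9) = 1 + 99 = 100)
P(n) + z = 19 + 100 = 119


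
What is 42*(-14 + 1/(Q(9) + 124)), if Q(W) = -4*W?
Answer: -25851/44 ≈ -587.52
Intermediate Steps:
42*(-14 + 1/(Q(9) + 124)) = 42*(-14 + 1/(-4*9 + 124)) = 42*(-14 + 1/(-36 + 124)) = 42*(-14 + 1/88) = 42*(-1231/88) = -25851/44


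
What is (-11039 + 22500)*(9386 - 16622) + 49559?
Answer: -82882237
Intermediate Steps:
(-11039 + 22500)*(9386 - 16622) + 49559 = 11461*(-7236) + 49559 = -82931796 + 49559 = -82882237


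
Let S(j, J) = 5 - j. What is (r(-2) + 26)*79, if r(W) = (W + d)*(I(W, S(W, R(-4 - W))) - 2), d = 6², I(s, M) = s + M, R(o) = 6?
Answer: 10112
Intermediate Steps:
I(s, M) = M + s
d = 36
r(W) = 108 + 3*W (r(W) = (W + 36)*(((5 - W) + W) - 2) = (36 + W)*(5 - 2) = (36 + W)*3 = 108 + 3*W)
(r(-2) + 26)*79 = ((108 + 3*(-2)) + 26)*79 = ((108 - 6) + 26)*79 = (102 + 26)*79 = 128*79 = 10112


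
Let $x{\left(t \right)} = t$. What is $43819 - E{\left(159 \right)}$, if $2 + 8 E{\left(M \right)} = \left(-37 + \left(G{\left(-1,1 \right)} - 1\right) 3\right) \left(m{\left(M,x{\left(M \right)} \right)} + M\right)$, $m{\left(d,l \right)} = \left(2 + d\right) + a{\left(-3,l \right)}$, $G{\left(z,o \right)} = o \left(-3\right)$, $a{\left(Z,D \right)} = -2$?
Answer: $45767$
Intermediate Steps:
$G{\left(z,o \right)} = - 3 o$
$m{\left(d,l \right)} = d$ ($m{\left(d,l \right)} = \left(2 + d\right) - 2 = d$)
$E{\left(M \right)} = - \frac{1}{4} - \frac{49 M}{4}$ ($E{\left(M \right)} = - \frac{1}{4} + \frac{\left(-37 + \left(\left(-3\right) 1 - 1\right) 3\right) \left(M + M\right)}{8} = - \frac{1}{4} + \frac{\left(-37 + \left(-3 - 1\right) 3\right) 2 M}{8} = - \frac{1}{4} + \frac{\left(-37 - 12\right) 2 M}{8} = - \frac{1}{4} + \frac{\left(-49\right) 2 M}{8} = - \frac{1}{4} + \frac{\left(-98\right) M}{8} = - \frac{1}{4} - \frac{49 M}{4}$)
$43819 - E{\left(159 \right)} = 43819 - \left(- \frac{1}{4} - \frac{7791}{4}\right) = 43819 - -1948 = 43819 + 1948 = 45767$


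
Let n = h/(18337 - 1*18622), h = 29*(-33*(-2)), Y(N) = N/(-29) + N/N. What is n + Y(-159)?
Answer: -642/2755 ≈ -0.23303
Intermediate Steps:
Y(N) = 1 - N/29 (Y(N) = N*(-1/29) + 1 = -N/29 + 1 = 1 - N/29)
h = 1914 (h = 29*66 = 1914)
n = -638/95 (n = 1914/(18337 - 1*18622) = 1914/(18337 - 18622) = 1914/(-285) = 1914*(-1/285) = -638/95 ≈ -6.7158)
n + Y(-159) = -638/95 + (1 - 1/29*(-159)) = -638/95 + (1 + 159/29) = -638/95 + 188/29 = -642/2755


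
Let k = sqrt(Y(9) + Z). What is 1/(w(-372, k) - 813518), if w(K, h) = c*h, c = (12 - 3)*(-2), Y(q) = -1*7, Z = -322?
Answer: I/(2*(-406759*I + 9*sqrt(329))) ≈ -1.2292e-6 + 4.9333e-10*I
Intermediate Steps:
Y(q) = -7
c = -18 (c = 9*(-2) = -18)
k = I*sqrt(329) (k = sqrt(-7 - 322) = sqrt(-329) = I*sqrt(329) ≈ 18.138*I)
w(K, h) = -18*h
1/(w(-372, k) - 813518) = 1/(-18*I*sqrt(329) - 813518) = 1/(-813518 - 18*I*sqrt(329))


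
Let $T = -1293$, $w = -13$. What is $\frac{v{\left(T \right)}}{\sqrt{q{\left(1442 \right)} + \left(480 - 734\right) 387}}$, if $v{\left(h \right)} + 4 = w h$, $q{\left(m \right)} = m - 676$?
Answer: $- \frac{16805 i \sqrt{24383}}{48766} \approx - 53.81 i$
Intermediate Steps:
$q{\left(m \right)} = -676 + m$ ($q{\left(m \right)} = m - 676 = -676 + m$)
$v{\left(h \right)} = -4 - 13 h$
$\frac{v{\left(T \right)}}{\sqrt{q{\left(1442 \right)} + \left(480 - 734\right) 387}} = \frac{-4 - -16809}{\sqrt{\left(-676 + 1442\right) + \left(480 - 734\right) 387}} = \frac{-4 + 16809}{\sqrt{766 - 98298}} = \frac{16805}{\sqrt{766 - 98298}} = \frac{16805}{\sqrt{-97532}} = \frac{16805}{2 i \sqrt{24383}} = 16805 \left(- \frac{i \sqrt{24383}}{48766}\right) = - \frac{16805 i \sqrt{24383}}{48766}$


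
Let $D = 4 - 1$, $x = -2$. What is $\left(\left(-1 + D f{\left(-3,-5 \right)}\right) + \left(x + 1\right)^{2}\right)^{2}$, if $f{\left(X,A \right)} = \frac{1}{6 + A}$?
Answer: $9$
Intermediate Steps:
$D = 3$
$\left(\left(-1 + D f{\left(-3,-5 \right)}\right) + \left(x + 1\right)^{2}\right)^{2} = \left(\left(-1 + \frac{3}{6 - 5}\right) + \left(-2 + 1\right)^{2}\right)^{2} = \left(\left(-1 + \frac{3}{1}\right) + \left(-1\right)^{2}\right)^{2} = \left(\left(-1 + 3 \cdot 1\right) + 1\right)^{2} = \left(\left(-1 + 3\right) + 1\right)^{2} = \left(2 + 1\right)^{2} = 3^{2} = 9$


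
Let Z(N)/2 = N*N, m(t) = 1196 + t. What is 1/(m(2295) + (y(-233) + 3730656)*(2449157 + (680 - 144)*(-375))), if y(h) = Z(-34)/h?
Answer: 233/1954189196505555 ≈ 1.1923e-13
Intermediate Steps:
Z(N) = 2*N**2 (Z(N) = 2*(N*N) = 2*N**2)
y(h) = 2312/h (y(h) = (2*(-34)**2)/h = (2*1156)/h = 2312/h)
1/(m(2295) + (y(-233) + 3730656)*(2449157 + (680 - 144)*(-375))) = 1/((1196 + 2295) + (2312/(-233) + 3730656)*(2449157 + (680 - 144)*(-375))) = 1/(3491 + (2312*(-1/233) + 3730656)*(2449157 + 536*(-375))) = 1/(3491 + (-2312/233 + 3730656)*(2449157 - 201000)) = 1/(3491 + (869240536/233)*2248157) = 1/(3491 + 1954189195692152/233) = 1/(1954189196505555/233) = 233/1954189196505555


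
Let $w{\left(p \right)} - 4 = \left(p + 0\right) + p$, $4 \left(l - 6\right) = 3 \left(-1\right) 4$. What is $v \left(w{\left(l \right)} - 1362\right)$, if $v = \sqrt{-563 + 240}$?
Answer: $- 1352 i \sqrt{323} \approx - 24298.0 i$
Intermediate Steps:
$v = i \sqrt{323}$ ($v = \sqrt{-323} = i \sqrt{323} \approx 17.972 i$)
$l = 3$ ($l = 6 + \frac{3 \left(-1\right) 4}{4} = 6 + \frac{\left(-3\right) 4}{4} = 6 + \frac{1}{4} \left(-12\right) = 6 - 3 = 3$)
$w{\left(p \right)} = 4 + 2 p$ ($w{\left(p \right)} = 4 + \left(\left(p + 0\right) + p\right) = 4 + \left(p + p\right) = 4 + 2 p$)
$v \left(w{\left(l \right)} - 1362\right) = i \sqrt{323} \left(\left(4 + 2 \cdot 3\right) - 1362\right) = i \sqrt{323} \left(\left(4 + 6\right) - 1362\right) = i \sqrt{323} \left(10 - 1362\right) = i \sqrt{323} \left(-1352\right) = - 1352 i \sqrt{323}$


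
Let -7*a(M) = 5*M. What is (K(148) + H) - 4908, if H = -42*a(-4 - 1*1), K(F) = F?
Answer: -4910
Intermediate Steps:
a(M) = -5*M/7
H = -150 (H = -(-30)*(-4 - 1*1) = -(-30)*(-4 - 1) = -(-30)*(-5) = -42*25/7 = -150)
(K(148) + H) - 4908 = (148 - 150) - 4908 = -2 - 4908 = -4910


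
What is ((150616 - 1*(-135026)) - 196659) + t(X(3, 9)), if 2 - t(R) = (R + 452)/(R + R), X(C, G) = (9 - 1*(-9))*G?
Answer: 14415263/162 ≈ 88983.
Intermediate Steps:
X(C, G) = 18*G (X(C, G) = (9 + 9)*G = 18*G)
t(R) = 2 - (452 + R)/(2*R) (t(R) = 2 - (R + 452)/(R + R) = 2 - (452 + R)/(2*R))
((150616 - 1*(-135026)) - 196659) + t(X(3, 9)) = ((150616 - 1*(-135026)) - 196659) + (3/2 - 226/(18*9)) = ((150616 + 135026) - 196659) + (3/2 - 226/162) = (285642 - 196659) + (3/2 - 226*1/162) = 88983 + (3/2 - 113/81) = 88983 + 17/162 = 14415263/162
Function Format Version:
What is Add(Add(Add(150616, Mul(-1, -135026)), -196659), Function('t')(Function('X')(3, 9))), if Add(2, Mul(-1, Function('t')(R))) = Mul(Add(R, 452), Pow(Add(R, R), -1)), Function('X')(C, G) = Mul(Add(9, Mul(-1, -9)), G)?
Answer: Rational(14415263, 162) ≈ 88983.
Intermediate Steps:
Function('X')(C, G) = Mul(18, G) (Function('X')(C, G) = Mul(Add(9, 9), G) = Mul(18, G))
Function('t')(R) = Add(2, Mul(Rational(-1, 2), Pow(R, -1), Add(452, R))) (Function('t')(R) = Add(2, Mul(-1, Mul(Add(R, 452), Pow(Add(R, R), -1)))) = Add(2, Mul(-1, Mul(Add(452, R), Pow(Mul(2, R), -1)))) = Add(2, Mul(-1, Mul(Add(452, R), Mul(Rational(1, 2), Pow(R, -1))))) = Add(2, Mul(-1, Mul(Rational(1, 2), Pow(R, -1), Add(452, R)))) = Add(2, Mul(Rational(-1, 2), Pow(R, -1), Add(452, R))))
Add(Add(Add(150616, Mul(-1, -135026)), -196659), Function('t')(Function('X')(3, 9))) = Add(Add(Add(150616, Mul(-1, -135026)), -196659), Add(Rational(3, 2), Mul(-226, Pow(Mul(18, 9), -1)))) = Add(Add(Add(150616, 135026), -196659), Add(Rational(3, 2), Mul(-226, Pow(162, -1)))) = Add(Add(285642, -196659), Add(Rational(3, 2), Mul(-226, Rational(1, 162)))) = Add(88983, Add(Rational(3, 2), Rational(-113, 81))) = Add(88983, Rational(17, 162)) = Rational(14415263, 162)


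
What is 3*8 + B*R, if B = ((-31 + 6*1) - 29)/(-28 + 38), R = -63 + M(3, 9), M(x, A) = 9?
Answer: 1578/5 ≈ 315.60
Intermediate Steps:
R = -54 (R = -63 + 9 = -54)
B = -27/5 (B = ((-31 + 6) - 29)/10 = (-25 - 29)*(⅒) = -54*⅒ = -27/5 ≈ -5.4000)
3*8 + B*R = 3*8 - 27/5*(-54) = 24 + 1458/5 = 1578/5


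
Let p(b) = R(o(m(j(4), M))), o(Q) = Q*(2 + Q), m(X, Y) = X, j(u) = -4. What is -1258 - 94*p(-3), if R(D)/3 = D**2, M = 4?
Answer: -19306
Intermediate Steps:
R(D) = 3*D**2
p(b) = 192 (p(b) = 3*(-4*(2 - 4))**2 = 3*(-4*(-2))**2 = 3*8**2 = 3*64 = 192)
-1258 - 94*p(-3) = -1258 - 94*192 = -1258 - 18048 = -19306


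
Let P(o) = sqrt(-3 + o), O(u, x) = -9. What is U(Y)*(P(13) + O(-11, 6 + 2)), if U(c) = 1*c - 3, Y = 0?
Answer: 27 - 3*sqrt(10) ≈ 17.513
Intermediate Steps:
U(c) = -3 + c (U(c) = c - 3 = -3 + c)
U(Y)*(P(13) + O(-11, 6 + 2)) = (-3 + 0)*(sqrt(-3 + 13) - 9) = -3*(sqrt(10) - 9) = -3*(-9 + sqrt(10)) = 27 - 3*sqrt(10)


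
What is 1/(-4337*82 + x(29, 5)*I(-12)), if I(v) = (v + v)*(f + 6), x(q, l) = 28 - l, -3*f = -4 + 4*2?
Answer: -1/358210 ≈ -2.7917e-6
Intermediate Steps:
f = -4/3 (f = -(-4 + 4*2)/3 = -(-4 + 8)/3 = -1/3*4 = -4/3 ≈ -1.3333)
I(v) = 28*v/3 (I(v) = (v + v)*(-4/3 + 6) = (2*v)*(14/3) = 28*v/3)
1/(-4337*82 + x(29, 5)*I(-12)) = 1/(-4337*82 + (28 - 1*5)*((28/3)*(-12))) = 1/(-355634 + (28 - 5)*(-112)) = 1/(-355634 + 23*(-112)) = 1/(-355634 - 2576) = 1/(-358210) = -1/358210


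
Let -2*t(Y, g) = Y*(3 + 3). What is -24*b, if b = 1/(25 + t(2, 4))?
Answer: -24/19 ≈ -1.2632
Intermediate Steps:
t(Y, g) = -3*Y (t(Y, g) = -Y*(3 + 3)/2 = -Y*6/2 = -3*Y)
b = 1/19 (b = 1/(25 - 3*2) = 1/(25 - 6) = 1/19 ≈ 0.052632)
-24*b = -24*1/19 = -24/19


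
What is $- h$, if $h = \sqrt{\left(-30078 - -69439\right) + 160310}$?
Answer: $- \sqrt{199671} \approx -446.85$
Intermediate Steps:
$h = \sqrt{199671}$ ($h = \sqrt{\left(-30078 + 69439\right) + 160310} = \sqrt{39361 + 160310} = \sqrt{199671} \approx 446.85$)
$- h = - \sqrt{199671}$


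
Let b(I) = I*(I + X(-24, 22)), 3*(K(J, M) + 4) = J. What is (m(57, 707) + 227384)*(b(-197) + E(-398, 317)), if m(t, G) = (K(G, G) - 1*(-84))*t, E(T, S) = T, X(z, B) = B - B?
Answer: 9425175947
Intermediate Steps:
K(J, M) = -4 + J/3
X(z, B) = 0
b(I) = I² (b(I) = I*(I + 0) = I*I = I²)
m(t, G) = t*(80 + G/3) (m(t, G) = ((-4 + G/3) - 1*(-84))*t = ((-4 + G/3) + 84)*t = (80 + G/3)*t = t*(80 + G/3))
(m(57, 707) + 227384)*(b(-197) + E(-398, 317)) = ((⅓)*57*(240 + 707) + 227384)*((-197)² - 398) = ((⅓)*57*947 + 227384)*(38809 - 398) = (17993 + 227384)*38411 = 245377*38411 = 9425175947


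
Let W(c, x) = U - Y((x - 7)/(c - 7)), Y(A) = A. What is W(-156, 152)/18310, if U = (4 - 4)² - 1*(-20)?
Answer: 681/596906 ≈ 0.0011409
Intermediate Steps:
U = 20 (U = 0² + 20 = 0 + 20 = 20)
W(c, x) = 20 - (-7 + x)/(-7 + c) (W(c, x) = 20 - (x - 7)/(c - 7) = 20 - (-7 + x)/(-7 + c))
W(-156, 152)/18310 = ((-133 - 1*152 + 20*(-156))/(-7 - 156))/18310 = ((-133 - 152 - 3120)/(-163))*(1/18310) = -1/163*(-3405)*(1/18310) = (3405/163)*(1/18310) = 681/596906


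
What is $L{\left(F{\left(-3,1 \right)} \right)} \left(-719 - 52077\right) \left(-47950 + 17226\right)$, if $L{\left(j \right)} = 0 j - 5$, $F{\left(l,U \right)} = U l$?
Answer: $-8110521520$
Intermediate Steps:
$L{\left(j \right)} = -5$ ($L{\left(j \right)} = 0 - 5 = -5$)
$L{\left(F{\left(-3,1 \right)} \right)} \left(-719 - 52077\right) \left(-47950 + 17226\right) = - 5 \left(-719 - 52077\right) \left(-47950 + 17226\right) = - 5 \left(\left(-52796\right) \left(-30724\right)\right) = \left(-5\right) 1622104304 = -8110521520$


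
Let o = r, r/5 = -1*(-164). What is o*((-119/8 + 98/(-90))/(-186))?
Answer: 235627/3348 ≈ 70.378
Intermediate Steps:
r = 820 (r = 5*(-1*(-164)) = 5*164 = 820)
o = 820
o*((-119/8 + 98/(-90))/(-186)) = 820*((-119/8 + 98/(-90))/(-186)) = 820*((-119*1/8 + 98*(-1/90))*(-1/186)) = 820*((-119/8 - 49/45)*(-1/186)) = 820*(-5747/360*(-1/186)) = 820*(5747/66960) = 235627/3348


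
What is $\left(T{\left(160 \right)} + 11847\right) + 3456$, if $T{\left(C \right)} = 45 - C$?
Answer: $15188$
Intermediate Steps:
$\left(T{\left(160 \right)} + 11847\right) + 3456 = \left(\left(45 - 160\right) + 11847\right) + 3456 = \left(-115 + 11847\right) + 3456 = 11732 + 3456 = 15188$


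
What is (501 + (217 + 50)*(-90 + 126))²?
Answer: 102272769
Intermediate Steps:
(501 + (217 + 50)*(-90 + 126))² = (501 + 267*36)² = (501 + 9612)² = 10113² = 102272769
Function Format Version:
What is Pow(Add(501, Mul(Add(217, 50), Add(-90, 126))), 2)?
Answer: 102272769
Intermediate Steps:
Pow(Add(501, Mul(Add(217, 50), Add(-90, 126))), 2) = Pow(Add(501, Mul(267, 36)), 2) = Pow(Add(501, 9612), 2) = Pow(10113, 2) = 102272769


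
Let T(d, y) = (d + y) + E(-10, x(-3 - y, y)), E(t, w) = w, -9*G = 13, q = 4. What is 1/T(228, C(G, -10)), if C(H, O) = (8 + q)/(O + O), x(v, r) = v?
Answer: 1/225 ≈ 0.0044444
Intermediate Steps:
G = -13/9 (G = -⅑*13 = -13/9 ≈ -1.4444)
C(H, O) = 6/O (C(H, O) = (8 + 4)/(O + O) = 12/((2*O)) = 12*(1/(2*O)) = 6/O)
T(d, y) = -3 + d (T(d, y) = (d + y) + (-3 - y) = -3 + d)
1/T(228, C(G, -10)) = 1/(-3 + 228) = 1/225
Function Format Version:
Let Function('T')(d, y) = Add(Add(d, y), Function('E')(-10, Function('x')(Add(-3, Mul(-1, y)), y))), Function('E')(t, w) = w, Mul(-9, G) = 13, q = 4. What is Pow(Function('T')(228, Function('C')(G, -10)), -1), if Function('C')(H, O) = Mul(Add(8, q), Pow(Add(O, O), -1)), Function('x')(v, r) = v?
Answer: Rational(1, 225) ≈ 0.0044444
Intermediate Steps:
G = Rational(-13, 9) (G = Mul(Rational(-1, 9), 13) = Rational(-13, 9) ≈ -1.4444)
Function('C')(H, O) = Mul(6, Pow(O, -1)) (Function('C')(H, O) = Mul(Add(8, 4), Pow(Add(O, O), -1)) = Mul(12, Pow(Mul(2, O), -1)) = Mul(12, Mul(Rational(1, 2), Pow(O, -1))) = Mul(6, Pow(O, -1)))
Function('T')(d, y) = Add(-3, d) (Function('T')(d, y) = Add(Add(d, y), Add(-3, Mul(-1, y))) = Add(-3, d))
Pow(Function('T')(228, Function('C')(G, -10)), -1) = Pow(Add(-3, 228), -1) = Pow(225, -1) = Rational(1, 225)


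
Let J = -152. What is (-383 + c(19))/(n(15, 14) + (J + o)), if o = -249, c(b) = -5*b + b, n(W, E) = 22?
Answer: 459/379 ≈ 1.2111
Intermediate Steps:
c(b) = -4*b
(-383 + c(19))/(n(15, 14) + (J + o)) = (-383 - 4*19)/(22 + (-152 - 249)) = (-383 - 76)/(22 - 401) = -459/(-379) = -459*(-1/379) = 459/379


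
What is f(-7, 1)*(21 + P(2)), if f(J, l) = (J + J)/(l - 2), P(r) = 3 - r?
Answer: 308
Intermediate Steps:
f(J, l) = 2*J/(-2 + l) (f(J, l) = (2*J)/(-2 + l) = 2*J/(-2 + l))
f(-7, 1)*(21 + P(2)) = (2*(-7)/(-2 + 1))*(21 + (3 - 1*2)) = (2*(-7)/(-1))*(21 + (3 - 2)) = (2*(-7)*(-1))*(21 + 1) = 14*22 = 308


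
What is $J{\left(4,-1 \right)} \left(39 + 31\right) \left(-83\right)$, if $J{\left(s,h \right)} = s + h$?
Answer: $-17430$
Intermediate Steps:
$J{\left(s,h \right)} = h + s$
$J{\left(4,-1 \right)} \left(39 + 31\right) \left(-83\right) = \left(-1 + 4\right) \left(39 + 31\right) \left(-83\right) = 3 \cdot 70 \left(-83\right) = 210 \left(-83\right) = -17430$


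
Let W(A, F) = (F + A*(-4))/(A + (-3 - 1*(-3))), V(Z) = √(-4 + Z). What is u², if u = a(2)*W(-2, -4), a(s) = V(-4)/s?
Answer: -8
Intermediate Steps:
W(A, F) = (F - 4*A)/A (W(A, F) = (F - 4*A)/(A + (-3 + 3)) = (F - 4*A)/(A + 0) = (F - 4*A)/A)
a(s) = 2*I*√2/s (a(s) = √(-4 - 4)/s = √(-8)/s = (2*I*√2)/s = 2*I*√2/s)
u = -2*I*√2 (u = (2*I*√2/2)*(-4 - 4/(-2)) = (2*I*√2*(½))*(-4 - 4*(-½)) = (I*√2)*(-4 + 2) = (I*√2)*(-2) = -2*I*√2 ≈ -2.8284*I)
u² = (-2*I*√2)² = -8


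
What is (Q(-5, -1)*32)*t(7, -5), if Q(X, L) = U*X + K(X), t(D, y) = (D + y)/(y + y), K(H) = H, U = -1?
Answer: 0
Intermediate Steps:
t(D, y) = (D + y)/(2*y) (t(D, y) = (D + y)/((2*y)) = (D + y)*(1/(2*y)) = (D + y)/(2*y))
Q(X, L) = 0 (Q(X, L) = -X + X = 0)
(Q(-5, -1)*32)*t(7, -5) = (0*32)*((1/2)*(7 - 5)/(-5)) = 0*((1/2)*(-1/5)*2) = 0*(-1/5) = 0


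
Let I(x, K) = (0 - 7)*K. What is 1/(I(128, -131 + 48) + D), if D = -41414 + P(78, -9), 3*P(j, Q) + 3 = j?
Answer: -1/40808 ≈ -2.4505e-5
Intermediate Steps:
I(x, K) = -7*K
P(j, Q) = -1 + j/3
D = -41389 (D = -41414 + (-1 + (⅓)*78) = -41414 + (-1 + 26) = -41414 + 25 = -41389)
1/(I(128, -131 + 48) + D) = 1/(-7*(-131 + 48) - 41389) = 1/(-7*(-83) - 41389) = 1/(581 - 41389) = 1/(-40808) = -1/40808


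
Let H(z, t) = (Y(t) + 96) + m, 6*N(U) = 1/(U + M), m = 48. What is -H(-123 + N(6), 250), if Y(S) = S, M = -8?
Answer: -394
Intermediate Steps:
N(U) = 1/(6*(-8 + U)) (N(U) = 1/(6*(U - 8)) = 1/(6*(-8 + U)))
H(z, t) = 144 + t (H(z, t) = (t + 96) + 48 = (96 + t) + 48 = 144 + t)
-H(-123 + N(6), 250) = -(144 + 250) = -1*394 = -394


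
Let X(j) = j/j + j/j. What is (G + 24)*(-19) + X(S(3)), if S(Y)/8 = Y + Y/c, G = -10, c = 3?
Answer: -264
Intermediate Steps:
S(Y) = 32*Y/3 (S(Y) = 8*(Y + Y/3) = 8*(4*Y/3) = 32*Y/3)
X(j) = 2 (X(j) = 1 + 1 = 2)
(G + 24)*(-19) + X(S(3)) = (-10 + 24)*(-19) + 2 = 14*(-19) + 2 = -266 + 2 = -264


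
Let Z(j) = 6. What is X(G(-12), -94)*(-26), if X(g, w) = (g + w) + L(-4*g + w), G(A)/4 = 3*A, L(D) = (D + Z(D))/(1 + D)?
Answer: 2976116/483 ≈ 6161.7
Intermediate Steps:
L(D) = (6 + D)/(1 + D) (L(D) = (D + 6)/(1 + D) = (6 + D)/(1 + D))
G(A) = 12*A (G(A) = 4*(3*A) = 12*A)
X(g, w) = g + w + (6 + w - 4*g)/(1 + w - 4*g) (X(g, w) = (g + w) + (6 + (-4*g + w))/(1 + (-4*g + w)) = (g + w) + (6 + (w - 4*g))/(1 + (w - 4*g)) = (g + w) + (6 + w - 4*g)/(1 + w - 4*g) = g + w + (6 + w - 4*g)/(1 + w - 4*g))
X(G(-12), -94)*(-26) = ((6 - 94 - 48*(-12) + (12*(-12) - 94)*(1 - 94 - 48*(-12)))/(1 - 94 - 48*(-12)))*(-26) = ((6 - 94 - 4*(-144) + (-144 - 94)*(1 - 94 - 4*(-144)))/(1 - 94 - 4*(-144)))*(-26) = ((6 - 94 + 576 - 238*(1 - 94 + 576))/(1 - 94 + 576))*(-26) = ((6 - 94 + 576 - 238*483)/483)*(-26) = ((6 - 94 + 576 - 114954)/483)*(-26) = ((1/483)*(-114466))*(-26) = -114466/483*(-26) = 2976116/483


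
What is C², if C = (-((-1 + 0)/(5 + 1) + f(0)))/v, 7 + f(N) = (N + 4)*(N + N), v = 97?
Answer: 1849/338724 ≈ 0.0054587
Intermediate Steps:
f(N) = -7 + 2*N*(4 + N) (f(N) = -7 + (N + 4)*(N + N) = -7 + (4 + N)*(2*N) = -7 + 2*N*(4 + N))
C = 43/582 (C = -((-1 + 0)/(5 + 1) + (-7 + 2*0² + 8*0))/97 = -(-1/6 + (-7 + 2*0 + 0))*(1/97) = -(-1*⅙ + (-7 + 0 + 0))*(1/97) = -(-⅙ - 7)*(1/97) = -1*(-43/6)*(1/97) = (43/6)*(1/97) = 43/582 ≈ 0.073883)
C² = (43/582)² = 1849/338724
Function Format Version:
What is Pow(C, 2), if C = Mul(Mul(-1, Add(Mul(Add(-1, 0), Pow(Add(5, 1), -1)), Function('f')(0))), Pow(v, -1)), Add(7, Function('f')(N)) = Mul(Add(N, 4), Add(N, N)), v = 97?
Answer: Rational(1849, 338724) ≈ 0.0054587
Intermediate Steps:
Function('f')(N) = Add(-7, Mul(2, N, Add(4, N))) (Function('f')(N) = Add(-7, Mul(Add(N, 4), Add(N, N))) = Add(-7, Mul(Add(4, N), Mul(2, N))) = Add(-7, Mul(2, N, Add(4, N))))
C = Rational(43, 582) (C = Mul(Mul(-1, Add(Mul(Add(-1, 0), Pow(Add(5, 1), -1)), Add(-7, Mul(2, Pow(0, 2)), Mul(8, 0)))), Pow(97, -1)) = Mul(Mul(-1, Add(Mul(-1, Pow(6, -1)), Add(-7, Mul(2, 0), 0))), Rational(1, 97)) = Mul(Mul(-1, Add(Mul(-1, Rational(1, 6)), Add(-7, 0, 0))), Rational(1, 97)) = Mul(Mul(-1, Add(Rational(-1, 6), -7)), Rational(1, 97)) = Mul(Mul(-1, Rational(-43, 6)), Rational(1, 97)) = Mul(Rational(43, 6), Rational(1, 97)) = Rational(43, 582) ≈ 0.073883)
Pow(C, 2) = Pow(Rational(43, 582), 2) = Rational(1849, 338724)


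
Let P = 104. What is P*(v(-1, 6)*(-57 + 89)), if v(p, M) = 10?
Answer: 33280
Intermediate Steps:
P*(v(-1, 6)*(-57 + 89)) = 104*(10*(-57 + 89)) = 104*(10*32) = 104*320 = 33280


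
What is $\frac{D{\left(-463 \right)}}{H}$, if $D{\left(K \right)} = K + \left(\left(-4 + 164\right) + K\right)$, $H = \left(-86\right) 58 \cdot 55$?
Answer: $\frac{383}{137170} \approx 0.0027922$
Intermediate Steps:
$H = -274340$ ($H = \left(-4988\right) 55 = -274340$)
$D{\left(K \right)} = 160 + 2 K$ ($D{\left(K \right)} = K + \left(160 + K\right) = 160 + 2 K$)
$\frac{D{\left(-463 \right)}}{H} = \frac{160 + 2 \left(-463\right)}{-274340} = \left(160 - 926\right) \left(- \frac{1}{274340}\right) = \left(-766\right) \left(- \frac{1}{274340}\right) = \frac{383}{137170}$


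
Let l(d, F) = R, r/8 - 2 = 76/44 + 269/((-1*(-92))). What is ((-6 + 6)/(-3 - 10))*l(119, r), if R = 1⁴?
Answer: 0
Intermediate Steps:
r = 13462/253 (r = 16 + 8*(76/44 + 269/((-1*(-92)))) = 16 + 8*(76*(1/44) + 269/92) = 16 + 8*(19/11 + 269*(1/92)) = 16 + 8*(19/11 + 269/92) = 16 + 8*(4707/1012) = 16 + 9414/253 = 13462/253 ≈ 53.209)
R = 1
l(d, F) = 1
((-6 + 6)/(-3 - 10))*l(119, r) = ((-6 + 6)/(-3 - 10))*1 = (0/(-13))*1 = (0*(-1/13))*1 = 0*1 = 0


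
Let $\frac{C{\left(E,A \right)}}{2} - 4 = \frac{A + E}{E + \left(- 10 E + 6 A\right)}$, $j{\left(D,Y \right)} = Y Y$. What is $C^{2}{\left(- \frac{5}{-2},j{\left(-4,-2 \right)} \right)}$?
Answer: $\frac{2500}{9} \approx 277.78$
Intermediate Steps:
$j{\left(D,Y \right)} = Y^{2}$
$C{\left(E,A \right)} = 8 + \frac{2 \left(A + E\right)}{- 9 E + 6 A}$ ($C{\left(E,A \right)} = 8 + 2 \frac{A + E}{E + \left(- 10 E + 6 A\right)} = 8 + 2 \frac{A + E}{- 9 E + 6 A} = 8 + \frac{2 \left(A + E\right)}{- 9 E + 6 A}$)
$C^{2}{\left(- \frac{5}{-2},j{\left(-4,-2 \right)} \right)} = \left(\frac{10 \left(- 7 \left(- \frac{5}{-2}\right) + 5 \left(-2\right)^{2}\right)}{3 \left(- 3 \left(- \frac{5}{-2}\right) + 2 \left(-2\right)^{2}\right)}\right)^{2} = \left(\frac{10 \left(- 7 \left(\left(-5\right) \left(- \frac{1}{2}\right)\right) + 5 \cdot 4\right)}{3 \left(- 3 \left(\left(-5\right) \left(- \frac{1}{2}\right)\right) + 2 \cdot 4\right)}\right)^{2} = \left(\frac{10 \left(\left(-7\right) \frac{5}{2} + 20\right)}{3 \left(\left(-3\right) \frac{5}{2} + 8\right)}\right)^{2} = \left(\frac{10 \left(- \frac{35}{2} + 20\right)}{3 \left(- \frac{15}{2} + 8\right)}\right)^{2} = \left(\frac{10}{3} \frac{1}{\frac{1}{2}} \cdot \frac{5}{2}\right)^{2} = \left(\frac{10}{3} \cdot 2 \cdot \frac{5}{2}\right)^{2} = \left(\frac{50}{3}\right)^{2} = \frac{2500}{9}$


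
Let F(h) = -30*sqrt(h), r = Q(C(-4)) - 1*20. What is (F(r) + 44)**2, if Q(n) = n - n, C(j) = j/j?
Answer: -16064 - 5280*I*sqrt(5) ≈ -16064.0 - 11806.0*I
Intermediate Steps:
C(j) = 1
Q(n) = 0
r = -20 (r = 0 - 1*20 = 0 - 20 = -20)
(F(r) + 44)**2 = (-60*I*sqrt(5) + 44)**2 = (44 - 60*I*sqrt(5))**2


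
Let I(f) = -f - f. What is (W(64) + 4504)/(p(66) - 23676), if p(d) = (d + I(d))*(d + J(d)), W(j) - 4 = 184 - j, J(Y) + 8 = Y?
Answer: -1157/7965 ≈ -0.14526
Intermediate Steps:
J(Y) = -8 + Y
I(f) = -2*f
W(j) = 188 - j (W(j) = 4 + (184 - j) = 188 - j)
p(d) = -d*(-8 + 2*d) (p(d) = (d - 2*d)*(d + (-8 + d)) = (-d)*(-8 + 2*d) = -d*(-8 + 2*d))
(W(64) + 4504)/(p(66) - 23676) = ((188 - 1*64) + 4504)/(2*66*(4 - 1*66) - 23676) = ((188 - 64) + 4504)/(2*66*(4 - 66) - 23676) = (124 + 4504)/(2*66*(-62) - 23676) = 4628/(-8184 - 23676) = 4628/(-31860) = 4628*(-1/31860) = -1157/7965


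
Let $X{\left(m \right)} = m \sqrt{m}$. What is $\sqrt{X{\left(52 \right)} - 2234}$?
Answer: $\sqrt{-2234 + 104 \sqrt{13}} \approx 43.116 i$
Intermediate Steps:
$X{\left(m \right)} = m^{\frac{3}{2}}$
$\sqrt{X{\left(52 \right)} - 2234} = \sqrt{52^{\frac{3}{2}} - 2234} = \sqrt{104 \sqrt{13} - 2234} = \sqrt{-2234 + 104 \sqrt{13}}$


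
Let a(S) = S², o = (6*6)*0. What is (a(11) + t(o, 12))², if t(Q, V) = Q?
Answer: 14641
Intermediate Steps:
o = 0 (o = 36*0 = 0)
(a(11) + t(o, 12))² = (11² + 0)² = (121 + 0)² = 121² = 14641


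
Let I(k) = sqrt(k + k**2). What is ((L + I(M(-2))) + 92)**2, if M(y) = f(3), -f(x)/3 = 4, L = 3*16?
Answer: 19732 + 560*sqrt(33) ≈ 22949.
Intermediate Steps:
L = 48
f(x) = -12 (f(x) = -3*4 = -12)
M(y) = -12
((L + I(M(-2))) + 92)**2 = ((48 + sqrt(-12*(1 - 12))) + 92)**2 = ((48 + sqrt(-12*(-11))) + 92)**2 = ((48 + sqrt(132)) + 92)**2 = ((48 + 2*sqrt(33)) + 92)**2 = (140 + 2*sqrt(33))**2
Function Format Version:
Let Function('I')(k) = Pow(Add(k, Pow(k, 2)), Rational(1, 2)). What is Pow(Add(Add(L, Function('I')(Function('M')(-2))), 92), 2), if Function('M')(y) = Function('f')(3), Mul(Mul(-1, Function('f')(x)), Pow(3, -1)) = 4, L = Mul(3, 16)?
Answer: Add(19732, Mul(560, Pow(33, Rational(1, 2)))) ≈ 22949.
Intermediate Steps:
L = 48
Function('f')(x) = -12 (Function('f')(x) = Mul(-3, 4) = -12)
Function('M')(y) = -12
Pow(Add(Add(L, Function('I')(Function('M')(-2))), 92), 2) = Pow(Add(Add(48, Pow(Mul(-12, Add(1, -12)), Rational(1, 2))), 92), 2) = Pow(Add(Add(48, Pow(Mul(-12, -11), Rational(1, 2))), 92), 2) = Pow(Add(Add(48, Pow(132, Rational(1, 2))), 92), 2) = Pow(Add(Add(48, Mul(2, Pow(33, Rational(1, 2)))), 92), 2) = Pow(Add(140, Mul(2, Pow(33, Rational(1, 2)))), 2)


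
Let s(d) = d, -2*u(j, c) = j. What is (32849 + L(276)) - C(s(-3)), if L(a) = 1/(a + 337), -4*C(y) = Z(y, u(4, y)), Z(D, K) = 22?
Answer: 40279619/1226 ≈ 32855.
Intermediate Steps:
u(j, c) = -j/2
C(y) = -11/2 (C(y) = -1/4*22 = -11/2)
L(a) = 1/(337 + a)
(32849 + L(276)) - C(s(-3)) = (32849 + 1/(337 + 276)) - 1*(-11/2) = (32849 + 1/613) + 11/2 = 20136438/613 + 11/2 = 40279619/1226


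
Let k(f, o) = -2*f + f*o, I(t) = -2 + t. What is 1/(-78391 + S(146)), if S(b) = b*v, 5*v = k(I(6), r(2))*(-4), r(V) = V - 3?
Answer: -5/384947 ≈ -1.2989e-5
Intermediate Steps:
r(V) = -3 + V
v = 48/5 (v = (((-2 + 6)*(-2 + (-3 + 2)))*(-4))/5 = ((4*(-2 - 1))*(-4))/5 = ((4*(-3))*(-4))/5 = (-12*(-4))/5 = (⅕)*48 = 48/5 ≈ 9.6000)
S(b) = 48*b/5 (S(b) = b*(48/5) = 48*b/5)
1/(-78391 + S(146)) = 1/(-78391 + (48/5)*146) = 1/(-78391 + 7008/5) = 1/(-384947/5) = -5/384947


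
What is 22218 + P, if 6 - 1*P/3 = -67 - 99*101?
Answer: 52434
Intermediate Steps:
P = 30216 (P = 18 - 3*(-67 - 99*101) = 18 - 3*(-67 - 9999) = 18 - 3*(-10066) = 18 + 30198 = 30216)
22218 + P = 22218 + 30216 = 52434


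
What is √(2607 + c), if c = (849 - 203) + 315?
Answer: 4*√223 ≈ 59.733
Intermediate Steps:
c = 961 (c = 646 + 315 = 961)
√(2607 + c) = √(2607 + 961) = √3568 = 4*√223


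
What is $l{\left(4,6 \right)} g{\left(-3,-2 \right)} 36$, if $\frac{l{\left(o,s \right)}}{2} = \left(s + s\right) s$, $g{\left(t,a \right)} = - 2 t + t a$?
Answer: $62208$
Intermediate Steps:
$g{\left(t,a \right)} = - 2 t + a t$
$l{\left(o,s \right)} = 4 s^{2}$ ($l{\left(o,s \right)} = 2 \left(s + s\right) s = 2 \cdot 2 s s = 2 \cdot 2 s^{2} = 4 s^{2}$)
$l{\left(4,6 \right)} g{\left(-3,-2 \right)} 36 = 4 \cdot 6^{2} \left(- 3 \left(-2 - 2\right)\right) 36 = 4 \cdot 36 \left(\left(-3\right) \left(-4\right)\right) 36 = 144 \cdot 12 \cdot 36 = 1728 \cdot 36 = 62208$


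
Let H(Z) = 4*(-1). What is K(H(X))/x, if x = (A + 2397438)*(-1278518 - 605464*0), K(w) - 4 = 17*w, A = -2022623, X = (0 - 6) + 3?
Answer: 32/239603862085 ≈ 1.3355e-10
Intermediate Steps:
X = -3 (X = -6 + 3 = -3)
H(Z) = -4
K(w) = 4 + 17*w
x = -479207724170 (x = (-2022623 + 2397438)*(-1278518 - 605464*0) = 374815*(-1278518 + 0) = 374815*(-1278518) = -479207724170)
K(H(X))/x = (4 + 17*(-4))/(-479207724170) = (4 - 68)*(-1/479207724170) = -64*(-1/479207724170) = 32/239603862085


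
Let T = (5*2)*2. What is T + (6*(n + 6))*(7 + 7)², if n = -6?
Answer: 20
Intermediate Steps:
T = 20 (T = 10*2 = 20)
T + (6*(n + 6))*(7 + 7)² = 20 + (6*(-6 + 6))*(7 + 7)² = 20 + (6*0)*14² = 20 + 0*196 = 20 + 0 = 20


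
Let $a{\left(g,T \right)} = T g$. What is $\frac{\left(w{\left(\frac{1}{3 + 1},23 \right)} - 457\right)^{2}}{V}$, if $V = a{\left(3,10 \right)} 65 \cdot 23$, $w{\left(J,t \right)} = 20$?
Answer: $\frac{8303}{1950} \approx 4.2579$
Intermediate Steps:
$V = 44850$ ($V = 10 \cdot 3 \cdot 65 \cdot 23 = 30 \cdot 65 \cdot 23 = 1950 \cdot 23 = 44850$)
$\frac{\left(w{\left(\frac{1}{3 + 1},23 \right)} - 457\right)^{2}}{V} = \frac{\left(20 - 457\right)^{2}}{44850} = \left(-437\right)^{2} \cdot \frac{1}{44850} = 190969 \cdot \frac{1}{44850} = \frac{8303}{1950}$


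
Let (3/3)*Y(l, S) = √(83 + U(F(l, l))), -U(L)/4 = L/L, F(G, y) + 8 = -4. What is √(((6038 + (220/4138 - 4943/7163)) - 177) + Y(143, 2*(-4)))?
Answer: √(1287168515265646910 + 219639721141009*√79)/14820247 ≈ 76.611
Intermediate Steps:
F(G, y) = -12 (F(G, y) = -8 - 4 = -12)
U(L) = -4 (U(L) = -4*L/L = -4*1 = -4)
Y(l, S) = √79 (Y(l, S) = √(83 - 4) = √79)
√(((6038 + (220/4138 - 4943/7163)) - 177) + Y(143, 2*(-4))) = √(((6038 + (220/4138 - 4943/7163)) - 177) + √79) = √(((6038 + (220*(1/4138) - 4943*1/7163)) - 177) + √79) = √(((6038 + (110/2069 - 4943/7163)) - 177) + √79) = √(((6038 - 9439137/14820247) - 177) + √79) = √((89475212249/14820247 - 177) + √79) = √(86852028530/14820247 + √79)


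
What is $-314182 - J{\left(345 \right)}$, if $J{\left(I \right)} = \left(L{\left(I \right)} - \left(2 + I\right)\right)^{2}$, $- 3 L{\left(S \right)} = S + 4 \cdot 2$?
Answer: $- \frac{4770874}{9} \approx -5.301 \cdot 10^{5}$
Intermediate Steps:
$L{\left(S \right)} = - \frac{8}{3} - \frac{S}{3}$ ($L{\left(S \right)} = - \frac{S + 4 \cdot 2}{3} = - \frac{S + 8}{3} = - \frac{8 + S}{3} = - \frac{8}{3} - \frac{S}{3}$)
$J{\left(I \right)} = \left(- \frac{14}{3} - \frac{4 I}{3}\right)^{2}$ ($J{\left(I \right)} = \left(\left(- \frac{8}{3} - \frac{I}{3}\right) - \left(2 + I\right)\right)^{2} = \left(- \frac{14}{3} - \frac{4 I}{3}\right)^{2}$)
$-314182 - J{\left(345 \right)} = -314182 - \frac{4 \left(7 + 2 \cdot 345\right)^{2}}{9} = -314182 - \frac{4 \left(7 + 690\right)^{2}}{9} = -314182 - \frac{4 \cdot 697^{2}}{9} = -314182 - \frac{4}{9} \cdot 485809 = -314182 - \frac{1943236}{9} = - \frac{4770874}{9}$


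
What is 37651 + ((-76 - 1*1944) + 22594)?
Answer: 58225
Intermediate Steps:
37651 + ((-76 - 1*1944) + 22594) = 37651 + ((-76 - 1944) + 22594) = 37651 + (-2020 + 22594) = 37651 + 20574 = 58225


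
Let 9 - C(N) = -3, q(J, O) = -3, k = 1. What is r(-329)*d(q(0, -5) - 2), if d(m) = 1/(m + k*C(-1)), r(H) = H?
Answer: -47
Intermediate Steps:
C(N) = 12 (C(N) = 9 - 1*(-3) = 9 + 3 = 12)
d(m) = 1/(12 + m) (d(m) = 1/(m + 1*12) = 1/(m + 12) = 1/(12 + m))
r(-329)*d(q(0, -5) - 2) = -329/(12 + (-3 - 2)) = -329/(12 - 5) = -329/7 = -329*1/7 = -47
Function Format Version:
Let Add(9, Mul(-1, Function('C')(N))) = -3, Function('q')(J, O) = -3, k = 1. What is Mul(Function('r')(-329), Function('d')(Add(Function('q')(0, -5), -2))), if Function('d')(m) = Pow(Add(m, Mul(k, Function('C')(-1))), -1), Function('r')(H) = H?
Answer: -47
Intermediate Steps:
Function('C')(N) = 12 (Function('C')(N) = Add(9, Mul(-1, -3)) = Add(9, 3) = 12)
Function('d')(m) = Pow(Add(12, m), -1) (Function('d')(m) = Pow(Add(m, Mul(1, 12)), -1) = Pow(Add(m, 12), -1) = Pow(Add(12, m), -1))
Mul(Function('r')(-329), Function('d')(Add(Function('q')(0, -5), -2))) = Mul(-329, Pow(Add(12, Add(-3, -2)), -1)) = Mul(-329, Pow(Add(12, -5), -1)) = Mul(-329, Pow(7, -1)) = Mul(-329, Rational(1, 7)) = -47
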